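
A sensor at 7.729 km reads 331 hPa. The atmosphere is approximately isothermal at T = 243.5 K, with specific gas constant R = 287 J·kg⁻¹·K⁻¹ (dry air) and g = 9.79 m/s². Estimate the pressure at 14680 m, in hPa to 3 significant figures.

P ≈ 125 hPa

Scale height: H = RT/g = 287 × 243.5 / 9.79 = 7138.4 m.
Between two levels, P₂ = P₁ exp(−Δz/H) with Δz = z₂ − z₁.
Δz = 14680 − 7729.0 = 6951.0 m; Δz/H = 6951.0/7138.4 = 0.97375.
P₂ = 331 × exp(−0.97375) = 331 × 0.37766 = 125.01 hPa.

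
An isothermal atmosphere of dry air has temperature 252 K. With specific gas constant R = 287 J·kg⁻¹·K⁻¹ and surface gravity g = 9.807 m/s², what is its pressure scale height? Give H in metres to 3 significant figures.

H ≈ 7370 m

The scale height of an isothermal atmosphere is H = RT/g.
H = 287 × 252 / 9.807 = 72324/9.807 = 7374.7 m.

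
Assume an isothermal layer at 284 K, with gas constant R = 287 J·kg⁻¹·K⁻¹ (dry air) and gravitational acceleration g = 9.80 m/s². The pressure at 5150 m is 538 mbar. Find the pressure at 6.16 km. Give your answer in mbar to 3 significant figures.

Scale height: H = RT/g = 287 × 284 / 9.80 = 8317.1 m.
Between two levels, P₂ = P₁ exp(−Δz/H) with Δz = z₂ − z₁.
Δz = 6160.0 − 5150.0 = 1010.0 m; Δz/H = 1010.0/8317.1 = 0.12144.
P₂ = 538 × exp(−0.12144) = 538 × 0.88564 = 476.47 mbar.

P ≈ 476 mbar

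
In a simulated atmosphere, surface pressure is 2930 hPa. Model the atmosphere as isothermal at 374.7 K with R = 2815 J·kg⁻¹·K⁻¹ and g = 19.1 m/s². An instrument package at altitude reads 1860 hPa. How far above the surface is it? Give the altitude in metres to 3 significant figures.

z ≈ 25100 m

Scale height: H = RT/g = 2815 × 374.7 / 19.1 = 55224 m.
Invert the barometric formula: z = H ln(P₀/P).
P₀/P = 2930/1860 = 1.5753; ln(1.5753) = 0.45445.
z = 55224 × 0.45445 = 25097 m.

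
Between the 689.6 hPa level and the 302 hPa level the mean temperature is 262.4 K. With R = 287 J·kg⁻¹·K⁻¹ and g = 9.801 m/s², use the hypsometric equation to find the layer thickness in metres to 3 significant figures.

Δz ≈ 6340 m

Hypsometric equation: Δz = (R T̄/g) ln(P₁/P₂).
R T̄/g = 287 × 262.4 / 9.801 = 7683.8 m.
ln(689.6/302) = ln(2.2834) = 0.82567.
Δz = 7683.8 × 0.82567 = 6344.3 m.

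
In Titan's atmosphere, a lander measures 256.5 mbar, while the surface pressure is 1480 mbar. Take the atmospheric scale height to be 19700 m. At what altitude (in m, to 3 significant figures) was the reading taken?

z ≈ 34500 m

Invert the barometric formula: z = H ln(P₀/P).
P₀/P = 1480/256.5 = 5.7700; ln(5.7700) = 1.7527.
z = 19700 × 1.7527 = 34528 m.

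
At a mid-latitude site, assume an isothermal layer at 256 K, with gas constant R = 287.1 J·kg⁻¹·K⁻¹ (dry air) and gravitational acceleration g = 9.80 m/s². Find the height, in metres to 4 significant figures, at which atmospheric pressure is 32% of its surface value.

z ≈ 8545 m

Scale height: H = RT/g = 287.1 × 256 / 9.80 = 7499.8 m.
Set P/P₀ = exp(−z/H) = 0.32, so z = −H ln(0.32).
−ln(0.32) = 1.1394; z = 7499.8 × 1.1394 = 8545.3 m.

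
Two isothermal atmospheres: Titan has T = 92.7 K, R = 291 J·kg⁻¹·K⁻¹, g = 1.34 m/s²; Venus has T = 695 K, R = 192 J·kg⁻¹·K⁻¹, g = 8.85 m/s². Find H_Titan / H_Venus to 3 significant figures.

H = RT/g for each body.
H_Titan = 291 × 92.7 / 1.34 = 20131 m.
H_Venus = 192 × 695 / 8.85 = 15078 m.
H_Titan/H_Venus = 20131/15078 = 1.3351.

H_Titan/H_Venus ≈ 1.34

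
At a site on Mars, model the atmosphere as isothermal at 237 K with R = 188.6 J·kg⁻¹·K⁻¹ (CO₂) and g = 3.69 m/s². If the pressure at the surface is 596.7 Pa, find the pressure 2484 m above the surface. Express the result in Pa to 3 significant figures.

P ≈ 486 Pa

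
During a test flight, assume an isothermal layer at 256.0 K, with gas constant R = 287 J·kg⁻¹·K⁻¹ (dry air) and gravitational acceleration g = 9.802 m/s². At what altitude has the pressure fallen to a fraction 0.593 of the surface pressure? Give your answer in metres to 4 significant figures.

z ≈ 3917 m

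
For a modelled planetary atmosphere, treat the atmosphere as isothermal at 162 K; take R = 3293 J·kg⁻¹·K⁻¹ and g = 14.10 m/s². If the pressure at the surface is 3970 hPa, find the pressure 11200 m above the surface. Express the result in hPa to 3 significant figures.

P ≈ 2950 hPa

Scale height: H = RT/g = 3293 × 162 / 14.10 = 37834 m.
Barometric formula: P = P₀ exp(−z/H).
z/H = 11200/37834 = 0.29603; exp(−0.29603) = 0.74377.
P = 3970 × 0.74377 = 2952.8 hPa.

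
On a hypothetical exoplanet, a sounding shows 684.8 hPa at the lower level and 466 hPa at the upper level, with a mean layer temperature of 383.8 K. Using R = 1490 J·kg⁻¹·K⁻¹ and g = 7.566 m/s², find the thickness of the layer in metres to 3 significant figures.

Δz ≈ 29100 m

Hypsometric equation: Δz = (R T̄/g) ln(P₁/P₂).
R T̄/g = 1490 × 383.8 / 7.566 = 75583 m.
ln(684.8/466) = ln(1.4695) = 0.38492.
Δz = 75583 × 0.38492 = 29093 m.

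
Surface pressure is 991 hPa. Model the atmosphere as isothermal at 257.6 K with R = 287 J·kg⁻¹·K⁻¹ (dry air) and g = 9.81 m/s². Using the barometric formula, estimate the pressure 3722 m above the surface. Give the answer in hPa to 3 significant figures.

P ≈ 605 hPa

Scale height: H = RT/g = 287 × 257.6 / 9.81 = 7536.3 m.
Barometric formula: P = P₀ exp(−z/H).
z/H = 3722.0/7536.3 = 0.49388; exp(−0.49388) = 0.61025.
P = 991 × 0.61025 = 604.76 hPa.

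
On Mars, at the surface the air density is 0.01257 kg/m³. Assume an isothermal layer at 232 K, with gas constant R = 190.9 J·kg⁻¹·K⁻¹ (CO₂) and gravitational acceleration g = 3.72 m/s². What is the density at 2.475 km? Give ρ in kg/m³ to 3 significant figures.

ρ ≈ 0.0102 kg/m³

Scale height: H = RT/g = 190.9 × 232 / 3.72 = 11906 m.
In an isothermal atmosphere, density decays like pressure: ρ = ρ₀ exp(−z/H).
z/H = 2475.0/11906 = 0.20788; exp(−0.20788) = 0.81230.
ρ = 0.01257 × 0.81230 = 0.010211 kg/m³.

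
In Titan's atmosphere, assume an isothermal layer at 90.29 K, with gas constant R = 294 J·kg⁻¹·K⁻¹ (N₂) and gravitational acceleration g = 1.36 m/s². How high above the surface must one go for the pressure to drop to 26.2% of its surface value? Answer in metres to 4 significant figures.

Scale height: H = RT/g = 294 × 90.29 / 1.36 = 19519 m.
Set P/P₀ = exp(−z/H) = 0.262, so z = −H ln(0.262).
−ln(0.262) = 1.3394; z = 19519 × 1.3394 = 26144 m.

z ≈ 26140 m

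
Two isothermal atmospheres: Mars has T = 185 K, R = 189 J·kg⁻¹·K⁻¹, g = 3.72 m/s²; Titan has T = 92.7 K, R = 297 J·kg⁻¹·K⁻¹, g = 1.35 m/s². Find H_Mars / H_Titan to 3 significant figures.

H = RT/g for each body.
H_Mars = 189 × 185 / 3.72 = 9399.2 m.
H_Titan = 297 × 92.7 / 1.35 = 20394 m.
H_Mars/H_Titan = 9399.2/20394 = 0.46088.

H_Mars/H_Titan ≈ 0.461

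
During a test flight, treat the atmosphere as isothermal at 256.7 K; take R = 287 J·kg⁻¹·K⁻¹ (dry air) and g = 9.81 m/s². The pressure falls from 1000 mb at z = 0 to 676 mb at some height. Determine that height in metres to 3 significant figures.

Scale height: H = RT/g = 287 × 256.7 / 9.81 = 7510.0 m.
Invert the barometric formula: z = H ln(P₀/P).
P₀/P = 1000/676 = 1.4793; ln(1.4793) = 0.39157.
z = 7510.0 × 0.39157 = 2940.7 m.

z ≈ 2940 m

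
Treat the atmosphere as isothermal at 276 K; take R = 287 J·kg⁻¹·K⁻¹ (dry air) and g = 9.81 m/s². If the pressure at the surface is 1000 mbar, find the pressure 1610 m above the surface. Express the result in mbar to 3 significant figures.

P ≈ 819 mbar

Scale height: H = RT/g = 287 × 276 / 9.81 = 8074.6 m.
Barometric formula: P = P₀ exp(−z/H).
z/H = 1610.0/8074.6 = 0.19939; exp(−0.19939) = 0.81923.
P = 1000 × 0.81923 = 819.23 mbar.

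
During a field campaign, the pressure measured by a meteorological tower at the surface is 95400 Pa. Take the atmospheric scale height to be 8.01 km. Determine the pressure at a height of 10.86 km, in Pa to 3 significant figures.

Barometric formula: P = P₀ exp(−z/H).
z/H = 10860/8010.0 = 1.3558; exp(−1.3558) = 0.25774.
P = 95400 × 0.25774 = 24588 Pa.

P ≈ 24600 Pa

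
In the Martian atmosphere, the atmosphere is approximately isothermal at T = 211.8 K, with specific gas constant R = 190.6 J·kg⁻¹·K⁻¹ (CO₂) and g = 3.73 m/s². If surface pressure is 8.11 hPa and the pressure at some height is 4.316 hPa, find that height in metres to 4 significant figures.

Scale height: H = RT/g = 190.6 × 211.8 / 3.73 = 10823 m.
Invert the barometric formula: z = H ln(P₀/P).
P₀/P = 8.11/4.316 = 1.8791; ln(1.8791) = 0.63079.
z = 10823 × 0.63079 = 6827.0 m.

z ≈ 6827 m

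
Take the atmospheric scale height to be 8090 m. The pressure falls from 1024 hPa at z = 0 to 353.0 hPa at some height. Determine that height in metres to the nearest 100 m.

Invert the barometric formula: z = H ln(P₀/P).
P₀/P = 1024/353.0 = 2.9008; ln(2.9008) = 1.0650.
z = 8090.0 × 1.0650 = 8615.9 m.

z ≈ 8600 m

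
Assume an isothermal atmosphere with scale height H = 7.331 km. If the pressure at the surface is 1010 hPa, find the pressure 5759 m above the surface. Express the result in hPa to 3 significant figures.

P ≈ 460 hPa

Barometric formula: P = P₀ exp(−z/H).
z/H = 5759.0/7331.0 = 0.78557; exp(−0.78557) = 0.45586.
P = 1010 × 0.45586 = 460.42 hPa.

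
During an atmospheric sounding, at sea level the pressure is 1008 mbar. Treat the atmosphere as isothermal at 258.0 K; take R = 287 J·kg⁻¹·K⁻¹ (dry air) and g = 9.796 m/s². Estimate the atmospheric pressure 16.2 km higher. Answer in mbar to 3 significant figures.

P ≈ 118 mbar

Scale height: H = RT/g = 287 × 258.0 / 9.796 = 7558.8 m.
Barometric formula: P = P₀ exp(−z/H).
z/H = 16200/7558.8 = 2.1432; exp(−2.1432) = 0.11728.
P = 1008 × 0.11728 = 118.22 mbar.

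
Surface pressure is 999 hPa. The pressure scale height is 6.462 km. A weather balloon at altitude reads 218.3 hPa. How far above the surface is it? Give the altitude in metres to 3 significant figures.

Invert the barometric formula: z = H ln(P₀/P).
P₀/P = 999/218.3 = 4.5763; ln(4.5763) = 1.5209.
z = 6462.0 × 1.5209 = 9828.1 m.

z ≈ 9830 m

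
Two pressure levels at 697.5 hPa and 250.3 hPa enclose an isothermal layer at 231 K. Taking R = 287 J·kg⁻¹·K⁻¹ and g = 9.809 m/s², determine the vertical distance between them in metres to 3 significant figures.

Δz ≈ 6930 m

Hypsometric equation: Δz = (R T̄/g) ln(P₁/P₂).
R T̄/g = 287 × 231 / 9.809 = 6758.8 m.
ln(697.5/250.3) = ln(2.7867) = 1.0249.
Δz = 6758.8 × 1.0249 = 6927.1 m.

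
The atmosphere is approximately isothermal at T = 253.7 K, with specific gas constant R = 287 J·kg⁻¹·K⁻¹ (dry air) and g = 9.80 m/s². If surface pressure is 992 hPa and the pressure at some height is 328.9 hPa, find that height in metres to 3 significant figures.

Scale height: H = RT/g = 287 × 253.7 / 9.80 = 7429.8 m.
Invert the barometric formula: z = H ln(P₀/P).
P₀/P = 992/328.9 = 3.0161; ln(3.0161) = 1.1040.
z = 7429.8 × 1.1040 = 8202.5 m.

z ≈ 8200 m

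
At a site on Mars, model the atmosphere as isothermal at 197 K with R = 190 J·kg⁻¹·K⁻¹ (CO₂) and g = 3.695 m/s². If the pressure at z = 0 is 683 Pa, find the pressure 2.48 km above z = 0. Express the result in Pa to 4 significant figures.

Scale height: H = RT/g = 190 × 197 / 3.695 = 10130 m.
Barometric formula: P = P₀ exp(−z/H).
z/H = 2480.0/10130 = 0.24482; exp(−0.24482) = 0.78285.
P = 683 × 0.78285 = 534.69 Pa.

P ≈ 534.7 Pa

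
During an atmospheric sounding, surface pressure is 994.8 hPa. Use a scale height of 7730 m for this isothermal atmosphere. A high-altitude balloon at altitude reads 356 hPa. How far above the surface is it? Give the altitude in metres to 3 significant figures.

Invert the barometric formula: z = H ln(P₀/P).
P₀/P = 994.8/356 = 2.7944; ln(2.7944) = 1.0276.
z = 7730.0 × 1.0276 = 7943.3 m.

z ≈ 7940 m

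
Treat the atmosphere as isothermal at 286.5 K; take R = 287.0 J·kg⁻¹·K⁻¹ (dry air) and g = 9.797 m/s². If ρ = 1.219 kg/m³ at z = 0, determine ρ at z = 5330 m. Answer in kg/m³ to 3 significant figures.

Scale height: H = RT/g = 287.0 × 286.5 / 9.797 = 8392.9 m.
In an isothermal atmosphere, density decays like pressure: ρ = ρ₀ exp(−z/H).
z/H = 5330.0/8392.9 = 0.63506; exp(−0.63506) = 0.52990.
ρ = 1.219 × 0.52990 = 0.64595 kg/m³.

ρ ≈ 0.646 kg/m³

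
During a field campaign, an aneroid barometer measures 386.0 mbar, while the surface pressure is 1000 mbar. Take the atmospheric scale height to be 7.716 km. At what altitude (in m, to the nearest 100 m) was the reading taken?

Invert the barometric formula: z = H ln(P₀/P).
P₀/P = 1000/386.0 = 2.5907; ln(2.5907) = 0.95193.
z = 7716.0 × 0.95193 = 7345.1 m.

z ≈ 7300 m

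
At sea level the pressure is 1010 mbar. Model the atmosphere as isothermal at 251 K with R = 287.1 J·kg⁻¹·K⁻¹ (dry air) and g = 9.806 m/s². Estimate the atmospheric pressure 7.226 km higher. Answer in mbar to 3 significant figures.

Scale height: H = RT/g = 287.1 × 251 / 9.806 = 7348.8 m.
Barometric formula: P = P₀ exp(−z/H).
z/H = 7226.0/7348.8 = 0.98329; exp(−0.98329) = 0.37408.
P = 1010 × 0.37408 = 377.82 mbar.

P ≈ 378 mbar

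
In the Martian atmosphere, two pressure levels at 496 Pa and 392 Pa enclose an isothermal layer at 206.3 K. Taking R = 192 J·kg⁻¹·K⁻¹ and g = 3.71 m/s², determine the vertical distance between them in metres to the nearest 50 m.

Δz ≈ 2500 m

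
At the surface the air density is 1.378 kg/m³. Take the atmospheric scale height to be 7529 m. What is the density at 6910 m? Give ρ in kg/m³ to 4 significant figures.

ρ ≈ 0.5504 kg/m³

In an isothermal atmosphere, density decays like pressure: ρ = ρ₀ exp(−z/H).
z/H = 6910.0/7529.0 = 0.91778; exp(−0.91778) = 0.39940.
ρ = 1.378 × 0.39940 = 0.55037 kg/m³.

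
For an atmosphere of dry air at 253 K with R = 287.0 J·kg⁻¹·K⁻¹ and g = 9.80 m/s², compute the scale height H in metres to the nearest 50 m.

The scale height of an isothermal atmosphere is H = RT/g.
H = 287.0 × 253 / 9.80 = 72611/9.80 = 7409.3 m.

H ≈ 7400 m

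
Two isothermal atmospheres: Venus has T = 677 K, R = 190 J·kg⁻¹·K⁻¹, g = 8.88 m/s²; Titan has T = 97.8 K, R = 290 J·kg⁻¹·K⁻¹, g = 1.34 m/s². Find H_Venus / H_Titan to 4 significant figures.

H_Venus/H_Titan ≈ 0.6844

H = RT/g for each body.
H_Venus = 190 × 677 / 8.88 = 14485 m.
H_Titan = 290 × 97.8 / 1.34 = 21166 m.
H_Venus/H_Titan = 14485/21166 = 0.68435.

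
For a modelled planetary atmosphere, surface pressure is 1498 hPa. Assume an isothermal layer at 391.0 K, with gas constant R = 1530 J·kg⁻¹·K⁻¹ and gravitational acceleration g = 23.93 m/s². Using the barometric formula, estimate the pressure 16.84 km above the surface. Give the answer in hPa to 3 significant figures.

P ≈ 764 hPa

Scale height: H = RT/g = 1530 × 391.0 / 23.93 = 24999 m.
Barometric formula: P = P₀ exp(−z/H).
z/H = 16840/24999 = 0.67363; exp(−0.67363) = 0.50985.
P = 1498 × 0.50985 = 763.76 hPa.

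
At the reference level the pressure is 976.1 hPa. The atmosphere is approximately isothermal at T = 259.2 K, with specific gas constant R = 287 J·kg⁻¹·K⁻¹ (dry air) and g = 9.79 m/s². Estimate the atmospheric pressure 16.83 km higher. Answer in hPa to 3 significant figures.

Scale height: H = RT/g = 287 × 259.2 / 9.79 = 7598.6 m.
Barometric formula: P = P₀ exp(−z/H).
z/H = 16830/7598.6 = 2.2149; exp(−2.2149) = 0.10916.
P = 976.1 × 0.10916 = 106.55 hPa.

P ≈ 107 hPa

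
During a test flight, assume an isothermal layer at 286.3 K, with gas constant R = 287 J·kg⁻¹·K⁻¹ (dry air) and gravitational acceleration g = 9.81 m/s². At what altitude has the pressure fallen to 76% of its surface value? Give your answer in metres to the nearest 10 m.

Scale height: H = RT/g = 287 × 286.3 / 9.81 = 8376.0 m.
Set P/P₀ = exp(−z/H) = 0.76, so z = −H ln(0.76).
−ln(0.76) = 0.27444; z = 8376.0 × 0.27444 = 2298.7 m.

z ≈ 2300 m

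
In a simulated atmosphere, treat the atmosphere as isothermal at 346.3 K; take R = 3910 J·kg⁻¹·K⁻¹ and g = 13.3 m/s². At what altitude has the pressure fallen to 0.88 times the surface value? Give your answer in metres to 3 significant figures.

z ≈ 13000 m

Scale height: H = RT/g = 3910 × 346.3 / 13.3 = 101810 m.
Set P/P₀ = exp(−z/H) = 0.88, so z = −H ln(0.88).
−ln(0.88) = 0.12783; z = 101810 × 0.12783 = 13014 m.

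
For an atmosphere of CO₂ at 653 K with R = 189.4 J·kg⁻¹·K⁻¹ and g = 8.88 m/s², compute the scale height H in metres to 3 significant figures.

The scale height of an isothermal atmosphere is H = RT/g.
H = 189.4 × 653 / 8.88 = 123680/8.88 = 13928 m.

H ≈ 13900 m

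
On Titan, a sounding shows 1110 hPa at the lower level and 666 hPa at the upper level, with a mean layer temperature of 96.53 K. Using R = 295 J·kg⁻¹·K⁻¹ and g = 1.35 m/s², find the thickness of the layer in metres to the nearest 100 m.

Hypsometric equation: Δz = (R T̄/g) ln(P₁/P₂).
R T̄/g = 295 × 96.53 / 1.35 = 21094 m.
ln(1110/666) = ln(1.6667) = 0.51085.
Δz = 21094 × 0.51085 = 10776 m.

Δz ≈ 10800 m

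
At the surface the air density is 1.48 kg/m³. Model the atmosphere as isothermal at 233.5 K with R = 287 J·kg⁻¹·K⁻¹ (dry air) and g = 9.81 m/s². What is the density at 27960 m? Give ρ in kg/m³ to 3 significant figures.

Scale height: H = RT/g = 287 × 233.5 / 9.81 = 6831.2 m.
In an isothermal atmosphere, density decays like pressure: ρ = ρ₀ exp(−z/H).
z/H = 27960/6831.2 = 4.0930; exp(−4.0930) = 0.016689.
ρ = 1.48 × 0.016689 = 0.024700 kg/m³.

ρ ≈ 0.0247 kg/m³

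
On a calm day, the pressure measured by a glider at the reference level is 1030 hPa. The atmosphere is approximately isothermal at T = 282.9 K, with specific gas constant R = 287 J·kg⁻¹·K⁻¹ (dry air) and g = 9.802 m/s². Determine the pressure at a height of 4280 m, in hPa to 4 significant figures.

Scale height: H = RT/g = 287 × 282.9 / 9.802 = 8283.2 m.
Barometric formula: P = P₀ exp(−z/H).
z/H = 4280.0/8283.2 = 0.51671; exp(−0.51671) = 0.59648.
P = 1030 × 0.59648 = 614.37 hPa.

P ≈ 614.4 hPa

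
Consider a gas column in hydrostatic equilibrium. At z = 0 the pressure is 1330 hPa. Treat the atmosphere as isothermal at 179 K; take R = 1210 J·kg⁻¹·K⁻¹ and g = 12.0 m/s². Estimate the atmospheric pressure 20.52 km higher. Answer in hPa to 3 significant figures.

P ≈ 427 hPa

Scale height: H = RT/g = 1210 × 179 / 12.0 = 18049 m.
Barometric formula: P = P₀ exp(−z/H).
z/H = 20520/18049 = 1.1369; exp(−1.1369) = 0.32081.
P = 1330 × 0.32081 = 426.68 hPa.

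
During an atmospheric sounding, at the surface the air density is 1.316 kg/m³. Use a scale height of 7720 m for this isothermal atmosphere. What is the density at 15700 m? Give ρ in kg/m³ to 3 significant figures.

ρ ≈ 0.172 kg/m³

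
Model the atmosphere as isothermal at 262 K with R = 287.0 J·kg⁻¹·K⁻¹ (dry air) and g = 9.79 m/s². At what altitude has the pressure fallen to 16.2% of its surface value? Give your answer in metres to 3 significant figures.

Scale height: H = RT/g = 287.0 × 262 / 9.79 = 7680.7 m.
Set P/P₀ = exp(−z/H) = 0.162, so z = −H ln(0.162).
−ln(0.162) = 1.8202; z = 7680.7 × 1.8202 = 13980 m.

z ≈ 14000 m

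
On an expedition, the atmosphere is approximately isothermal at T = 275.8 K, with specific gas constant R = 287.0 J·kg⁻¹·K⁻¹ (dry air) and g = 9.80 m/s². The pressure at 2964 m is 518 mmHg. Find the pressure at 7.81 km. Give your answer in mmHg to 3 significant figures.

Scale height: H = RT/g = 287.0 × 275.8 / 9.80 = 8077.0 m.
Between two levels, P₂ = P₁ exp(−Δz/H) with Δz = z₂ − z₁.
Δz = 7810.0 − 2964.0 = 4846.0 m; Δz/H = 4846.0/8077.0 = 0.59998.
P₂ = 518 × exp(−0.59998) = 518 × 0.54882 = 284.29 mmHg.

P ≈ 284 mmHg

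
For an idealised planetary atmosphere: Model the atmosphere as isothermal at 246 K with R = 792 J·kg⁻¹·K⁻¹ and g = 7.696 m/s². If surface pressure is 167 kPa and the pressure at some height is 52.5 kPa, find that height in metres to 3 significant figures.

z ≈ 29300 m

Scale height: H = RT/g = 792 × 246 / 7.696 = 25316 m.
Invert the barometric formula: z = H ln(P₀/P).
P₀/P = 167/52.5 = 3.1810; ln(3.1810) = 1.1572.
z = 25316 × 1.1572 = 29296 m.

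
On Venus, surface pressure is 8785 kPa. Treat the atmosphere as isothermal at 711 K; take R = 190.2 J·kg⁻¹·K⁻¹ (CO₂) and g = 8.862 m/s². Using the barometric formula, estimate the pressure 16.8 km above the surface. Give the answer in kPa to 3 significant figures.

Scale height: H = RT/g = 190.2 × 711 / 8.862 = 15260 m.
Barometric formula: P = P₀ exp(−z/H).
z/H = 16800/15260 = 1.1009; exp(−1.1009) = 0.33257.
P = 8785 × 0.33257 = 2921.6 kPa.

P ≈ 2920 kPa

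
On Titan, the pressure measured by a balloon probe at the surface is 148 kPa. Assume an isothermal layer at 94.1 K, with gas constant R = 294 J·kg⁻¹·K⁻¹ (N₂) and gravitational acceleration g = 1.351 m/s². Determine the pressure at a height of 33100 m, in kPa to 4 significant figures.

Scale height: H = RT/g = 294 × 94.1 / 1.351 = 20478 m.
Barometric formula: P = P₀ exp(−z/H).
z/H = 33100/20478 = 1.6164; exp(−1.6164) = 0.19861.
P = 148 × 0.19861 = 29.394 kPa.

P ≈ 29.39 kPa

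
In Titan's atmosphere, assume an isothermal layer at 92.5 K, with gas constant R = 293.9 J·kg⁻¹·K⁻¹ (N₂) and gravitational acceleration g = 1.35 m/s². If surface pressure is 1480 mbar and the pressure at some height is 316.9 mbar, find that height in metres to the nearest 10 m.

z ≈ 31040 m

Scale height: H = RT/g = 293.9 × 92.5 / 1.35 = 20138 m.
Invert the barometric formula: z = H ln(P₀/P).
P₀/P = 1480/316.9 = 4.6702; ln(4.6702) = 1.5412.
z = 20138 × 1.5412 = 31037 m.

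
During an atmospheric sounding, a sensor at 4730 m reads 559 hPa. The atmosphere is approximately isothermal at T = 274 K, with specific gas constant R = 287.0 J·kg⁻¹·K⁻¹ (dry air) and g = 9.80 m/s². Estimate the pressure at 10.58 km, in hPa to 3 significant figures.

Scale height: H = RT/g = 287.0 × 274 / 9.80 = 8024.3 m.
Between two levels, P₂ = P₁ exp(−Δz/H) with Δz = z₂ − z₁.
Δz = 10580 − 4730.0 = 5850.0 m; Δz/H = 5850.0/8024.3 = 0.72904.
P₂ = 559 × exp(−0.72904) = 559 × 0.48237 = 269.64 hPa.

P ≈ 270 hPa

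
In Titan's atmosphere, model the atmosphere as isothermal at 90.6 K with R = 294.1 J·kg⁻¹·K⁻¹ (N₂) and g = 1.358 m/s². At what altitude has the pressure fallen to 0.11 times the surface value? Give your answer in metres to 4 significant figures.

Scale height: H = RT/g = 294.1 × 90.6 / 1.358 = 19621 m.
Set P/P₀ = exp(−z/H) = 0.11, so z = −H ln(0.11).
−ln(0.11) = 2.2073; z = 19621 × 2.2073 = 43309 m.

z ≈ 43310 m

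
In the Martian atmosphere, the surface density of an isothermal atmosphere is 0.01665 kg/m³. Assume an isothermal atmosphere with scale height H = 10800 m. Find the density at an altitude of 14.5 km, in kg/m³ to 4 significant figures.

In an isothermal atmosphere, density decays like pressure: ρ = ρ₀ exp(−z/H).
z/H = 14500/10800 = 1.3426; exp(−1.3426) = 0.26117.
ρ = 0.01665 × 0.26117 = 0.0043485 kg/m³.

ρ ≈ 0.004348 kg/m³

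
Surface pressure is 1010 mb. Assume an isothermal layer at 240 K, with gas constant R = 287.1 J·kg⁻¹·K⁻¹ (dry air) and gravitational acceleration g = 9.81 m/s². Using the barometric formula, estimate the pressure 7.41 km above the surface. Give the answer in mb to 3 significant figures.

Scale height: H = RT/g = 287.1 × 240 / 9.81 = 7023.9 m.
Barometric formula: P = P₀ exp(−z/H).
z/H = 7410.0/7023.9 = 1.0550; exp(−1.0550) = 0.34819.
P = 1010 × 0.34819 = 351.67 mb.

P ≈ 352 mb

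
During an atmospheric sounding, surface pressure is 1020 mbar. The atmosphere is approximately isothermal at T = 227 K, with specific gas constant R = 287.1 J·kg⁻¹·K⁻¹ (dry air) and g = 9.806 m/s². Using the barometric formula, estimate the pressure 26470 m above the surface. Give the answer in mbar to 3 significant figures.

P ≈ 19.0 mbar

Scale height: H = RT/g = 287.1 × 227 / 9.806 = 6646.1 m.
Barometric formula: P = P₀ exp(−z/H).
z/H = 26470/6646.1 = 3.9828; exp(−3.9828) = 0.018633.
P = 1020 × 0.018633 = 19.006 mbar.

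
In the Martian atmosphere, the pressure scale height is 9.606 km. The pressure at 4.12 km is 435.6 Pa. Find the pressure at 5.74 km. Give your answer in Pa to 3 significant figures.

Between two levels, P₂ = P₁ exp(−Δz/H) with Δz = z₂ − z₁.
Δz = 5740.0 − 4120.0 = 1620.0 m; Δz/H = 1620.0/9606.0 = 0.16864.
P₂ = 435.6 × exp(−0.16864) = 435.6 × 0.84481 = 368.00 Pa.

P ≈ 368 Pa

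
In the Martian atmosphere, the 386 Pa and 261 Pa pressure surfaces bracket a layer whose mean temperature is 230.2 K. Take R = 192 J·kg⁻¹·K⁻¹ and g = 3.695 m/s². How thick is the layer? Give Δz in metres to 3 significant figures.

Δz ≈ 4680 m

Hypsometric equation: Δz = (R T̄/g) ln(P₁/P₂).
R T̄/g = 192 × 230.2 / 3.695 = 11962 m.
ln(386/261) = ln(1.4789) = 0.39130.
Δz = 11962 × 0.39130 = 4680.7 m.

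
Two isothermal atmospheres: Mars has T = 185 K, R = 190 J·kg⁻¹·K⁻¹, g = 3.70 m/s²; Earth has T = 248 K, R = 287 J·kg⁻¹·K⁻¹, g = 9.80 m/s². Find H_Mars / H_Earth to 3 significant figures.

H = RT/g for each body.
H_Mars = 190 × 185 / 3.70 = 9500.0 m.
H_Earth = 287 × 248 / 9.80 = 7262.9 m.
H_Mars/H_Earth = 9500.0/7262.9 = 1.3080.

H_Mars/H_Earth ≈ 1.31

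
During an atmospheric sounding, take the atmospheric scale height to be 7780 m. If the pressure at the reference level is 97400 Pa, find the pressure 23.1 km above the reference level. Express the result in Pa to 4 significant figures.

P ≈ 5001 Pa

Barometric formula: P = P₀ exp(−z/H).
z/H = 23100/7780.0 = 2.9692; exp(−2.9692) = 0.051344.
P = 97400 × 0.051344 = 5000.9 Pa.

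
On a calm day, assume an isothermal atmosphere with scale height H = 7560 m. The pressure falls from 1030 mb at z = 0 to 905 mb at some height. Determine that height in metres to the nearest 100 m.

z ≈ 1000 m

Invert the barometric formula: z = H ln(P₀/P).
P₀/P = 1030/905 = 1.1381; ln(1.1381) = 0.12936.
z = 7560.0 × 0.12936 = 977.96 m.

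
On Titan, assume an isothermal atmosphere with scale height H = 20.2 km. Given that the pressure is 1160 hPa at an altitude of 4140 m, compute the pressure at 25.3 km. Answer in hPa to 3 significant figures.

P ≈ 407 hPa

Between two levels, P₂ = P₁ exp(−Δz/H) with Δz = z₂ − z₁.
Δz = 25300 − 4140.0 = 21160 m; Δz/H = 21160/20200 = 1.0475.
P₂ = 1160 × exp(−1.0475) = 1160 × 0.35081 = 406.94 hPa.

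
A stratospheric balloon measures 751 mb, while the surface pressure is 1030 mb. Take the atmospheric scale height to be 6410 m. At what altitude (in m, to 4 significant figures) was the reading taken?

Invert the barometric formula: z = H ln(P₀/P).
P₀/P = 1030/751 = 1.3715; ln(1.3715) = 0.31591.
z = 6410.0 × 0.31591 = 2025.0 m.

z ≈ 2025 m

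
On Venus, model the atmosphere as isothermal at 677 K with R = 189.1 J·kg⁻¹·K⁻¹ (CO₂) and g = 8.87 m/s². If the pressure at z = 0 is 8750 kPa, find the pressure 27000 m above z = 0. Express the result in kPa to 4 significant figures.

P ≈ 1348 kPa

Scale height: H = RT/g = 189.1 × 677 / 8.87 = 14433 m.
Barometric formula: P = P₀ exp(−z/H).
z/H = 27000/14433 = 1.8707; exp(−1.8707) = 0.15402.
P = 8750 × 0.15402 = 1347.7 kPa.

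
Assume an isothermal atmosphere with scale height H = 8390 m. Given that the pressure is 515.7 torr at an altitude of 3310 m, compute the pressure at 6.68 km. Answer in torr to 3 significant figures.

P ≈ 345 torr

Between two levels, P₂ = P₁ exp(−Δz/H) with Δz = z₂ − z₁.
Δz = 6680.0 − 3310.0 = 3370.0 m; Δz/H = 3370.0/8390.0 = 0.40167.
P₂ = 515.7 × exp(−0.40167) = 515.7 × 0.66920 = 345.11 torr.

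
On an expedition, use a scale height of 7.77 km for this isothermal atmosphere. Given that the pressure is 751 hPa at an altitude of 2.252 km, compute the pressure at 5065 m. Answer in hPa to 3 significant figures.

Between two levels, P₂ = P₁ exp(−Δz/H) with Δz = z₂ − z₁.
Δz = 5065.0 − 2252.0 = 2813.0 m; Δz/H = 2813.0/7770.0 = 0.36203.
P₂ = 751 × exp(−0.36203) = 751 × 0.69626 = 522.89 hPa.

P ≈ 523 hPa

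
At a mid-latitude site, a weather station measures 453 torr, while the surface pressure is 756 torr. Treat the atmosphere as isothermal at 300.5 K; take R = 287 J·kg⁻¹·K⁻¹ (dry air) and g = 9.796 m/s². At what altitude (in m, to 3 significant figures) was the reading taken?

Scale height: H = RT/g = 287 × 300.5 / 9.796 = 8804.0 m.
Invert the barometric formula: z = H ln(P₀/P).
P₀/P = 756/453 = 1.6689; ln(1.6689) = 0.51216.
z = 8804.0 × 0.51216 = 4509.1 m.

z ≈ 4510 m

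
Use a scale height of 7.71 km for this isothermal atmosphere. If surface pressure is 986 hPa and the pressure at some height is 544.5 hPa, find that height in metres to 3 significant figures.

z ≈ 4580 m

Invert the barometric formula: z = H ln(P₀/P).
P₀/P = 986/544.5 = 1.8108; ln(1.8108) = 0.59377.
z = 7710.0 × 0.59377 = 4578.0 m.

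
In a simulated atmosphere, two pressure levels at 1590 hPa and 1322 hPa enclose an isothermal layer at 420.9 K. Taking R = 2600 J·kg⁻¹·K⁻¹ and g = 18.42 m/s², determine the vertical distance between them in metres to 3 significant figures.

Δz ≈ 11000 m

Hypsometric equation: Δz = (R T̄/g) ln(P₁/P₂).
R T̄/g = 2600 × 420.9 / 18.42 = 59410 m.
ln(1590/1322) = ln(1.2027) = 0.18457.
Δz = 59410 × 0.18457 = 10965 m.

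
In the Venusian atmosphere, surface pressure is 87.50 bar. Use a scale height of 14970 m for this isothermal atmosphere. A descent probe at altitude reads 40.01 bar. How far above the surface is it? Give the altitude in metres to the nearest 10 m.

Invert the barometric formula: z = H ln(P₀/P).
P₀/P = 87.50/40.01 = 2.1870; ln(2.1870) = 0.78253.
z = 14970 × 0.78253 = 11714 m.

z ≈ 11710 m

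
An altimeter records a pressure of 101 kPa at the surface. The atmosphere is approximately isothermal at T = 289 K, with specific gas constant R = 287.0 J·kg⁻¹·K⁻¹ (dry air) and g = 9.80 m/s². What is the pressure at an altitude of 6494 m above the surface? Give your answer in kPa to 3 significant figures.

Scale height: H = RT/g = 287.0 × 289 / 9.80 = 8463.6 m.
Barometric formula: P = P₀ exp(−z/H).
z/H = 6494.0/8463.6 = 0.76729; exp(−0.76729) = 0.46427.
P = 101 × 0.46427 = 46.891 kPa.

P ≈ 46.9 kPa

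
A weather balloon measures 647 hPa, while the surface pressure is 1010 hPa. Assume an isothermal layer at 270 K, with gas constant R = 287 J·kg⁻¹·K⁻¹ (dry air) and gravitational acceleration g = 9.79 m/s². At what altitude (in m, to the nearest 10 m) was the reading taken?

Scale height: H = RT/g = 287 × 270 / 9.79 = 7915.2 m.
Invert the barometric formula: z = H ln(P₀/P).
P₀/P = 1010/647 = 1.5611; ln(1.5611) = 0.44539.
z = 7915.2 × 0.44539 = 3525.4 m.

z ≈ 3530 m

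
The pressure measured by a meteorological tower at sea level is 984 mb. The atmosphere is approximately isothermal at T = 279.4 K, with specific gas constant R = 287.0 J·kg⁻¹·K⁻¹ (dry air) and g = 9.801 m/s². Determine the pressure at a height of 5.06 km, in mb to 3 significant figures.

Scale height: H = RT/g = 287.0 × 279.4 / 9.801 = 8181.6 m.
Barometric formula: P = P₀ exp(−z/H).
z/H = 5060.0/8181.6 = 0.61846; exp(−0.61846) = 0.53877.
P = 984 × 0.53877 = 530.15 mb.

P ≈ 530 mb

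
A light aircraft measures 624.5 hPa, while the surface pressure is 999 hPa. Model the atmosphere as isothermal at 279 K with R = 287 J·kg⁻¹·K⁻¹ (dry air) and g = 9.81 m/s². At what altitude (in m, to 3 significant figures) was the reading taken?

z ≈ 3830 m

Scale height: H = RT/g = 287 × 279 / 9.81 = 8162.4 m.
Invert the barometric formula: z = H ln(P₀/P).
P₀/P = 999/624.5 = 1.5997; ln(1.5997) = 0.46982.
z = 8162.4 × 0.46982 = 3834.9 m.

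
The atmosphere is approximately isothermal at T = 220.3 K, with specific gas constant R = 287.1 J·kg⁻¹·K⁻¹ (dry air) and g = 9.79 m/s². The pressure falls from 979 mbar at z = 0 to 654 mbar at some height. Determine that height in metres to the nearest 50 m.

z ≈ 2600 m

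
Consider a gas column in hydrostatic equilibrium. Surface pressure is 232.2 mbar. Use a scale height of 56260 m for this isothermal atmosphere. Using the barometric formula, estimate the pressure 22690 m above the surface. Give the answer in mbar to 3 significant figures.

P ≈ 155 mbar

Barometric formula: P = P₀ exp(−z/H).
z/H = 22690/56260 = 0.40331; exp(−0.40331) = 0.66810.
P = 232.2 × 0.66810 = 155.13 mbar.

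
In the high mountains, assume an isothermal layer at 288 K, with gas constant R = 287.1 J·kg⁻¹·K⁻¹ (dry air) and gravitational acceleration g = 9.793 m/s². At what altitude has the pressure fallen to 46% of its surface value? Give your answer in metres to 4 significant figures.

z ≈ 6556 m

Scale height: H = RT/g = 287.1 × 288 / 9.793 = 8443.3 m.
Set P/P₀ = exp(−z/H) = 0.46, so z = −H ln(0.46).
−ln(0.46) = 0.77653; z = 8443.3 × 0.77653 = 6556.5 m.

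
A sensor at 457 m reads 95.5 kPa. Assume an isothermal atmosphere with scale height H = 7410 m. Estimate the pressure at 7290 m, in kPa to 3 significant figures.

P ≈ 38.0 kPa

Between two levels, P₂ = P₁ exp(−Δz/H) with Δz = z₂ − z₁.
Δz = 7290.0 − 457.00 = 6833.0 m; Δz/H = 6833.0/7410.0 = 0.92213.
P₂ = 95.5 × exp(−0.92213) = 95.5 × 0.39767 = 37.977 kPa.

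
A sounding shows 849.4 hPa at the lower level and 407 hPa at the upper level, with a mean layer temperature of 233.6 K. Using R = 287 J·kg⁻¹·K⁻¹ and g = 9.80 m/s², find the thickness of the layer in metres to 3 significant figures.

Hypsometric equation: Δz = (R T̄/g) ln(P₁/P₂).
R T̄/g = 287 × 233.6 / 9.80 = 6841.1 m.
ln(849.4/407) = ln(2.0870) = 0.73573.
Δz = 6841.1 × 0.73573 = 5033.2 m.

Δz ≈ 5030 m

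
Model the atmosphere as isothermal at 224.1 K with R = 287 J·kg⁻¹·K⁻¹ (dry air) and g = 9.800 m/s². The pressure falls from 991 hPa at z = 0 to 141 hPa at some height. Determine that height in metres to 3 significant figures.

Scale height: H = RT/g = 287 × 224.1 / 9.800 = 6562.9 m.
Invert the barometric formula: z = H ln(P₀/P).
P₀/P = 991/141 = 7.0284; ln(7.0284) = 1.9500.
z = 6562.9 × 1.9500 = 12798 m.

z ≈ 12800 m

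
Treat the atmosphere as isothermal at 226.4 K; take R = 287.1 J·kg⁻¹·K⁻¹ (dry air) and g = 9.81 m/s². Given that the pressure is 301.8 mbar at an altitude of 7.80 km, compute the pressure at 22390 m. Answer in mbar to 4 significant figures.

P ≈ 33.37 mbar

Scale height: H = RT/g = 287.1 × 226.4 / 9.81 = 6625.8 m.
Between two levels, P₂ = P₁ exp(−Δz/H) with Δz = z₂ − z₁.
Δz = 22390 − 7800.0 = 14590 m; Δz/H = 14590/6625.8 = 2.2020.
P₂ = 301.8 × exp(−2.2020) = 301.8 × 0.11058 = 33.373 mbar.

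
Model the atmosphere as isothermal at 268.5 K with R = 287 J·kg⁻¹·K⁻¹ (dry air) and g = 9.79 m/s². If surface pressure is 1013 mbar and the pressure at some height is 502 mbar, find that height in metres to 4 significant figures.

z ≈ 5526 m

Scale height: H = RT/g = 287 × 268.5 / 9.79 = 7871.2 m.
Invert the barometric formula: z = H ln(P₀/P).
P₀/P = 1013/502 = 2.0179; ln(2.0179) = 0.70206.
z = 7871.2 × 0.70206 = 5526.1 m.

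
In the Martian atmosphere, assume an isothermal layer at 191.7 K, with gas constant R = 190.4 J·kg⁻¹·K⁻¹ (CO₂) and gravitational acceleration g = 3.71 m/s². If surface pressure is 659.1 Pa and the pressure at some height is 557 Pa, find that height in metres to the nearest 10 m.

z ≈ 1660 m

Scale height: H = RT/g = 190.4 × 191.7 / 3.71 = 9838.2 m.
Invert the barometric formula: z = H ln(P₀/P).
P₀/P = 659.1/557 = 1.1833; ln(1.1833) = 0.16831.
z = 9838.2 × 0.16831 = 1655.9 m.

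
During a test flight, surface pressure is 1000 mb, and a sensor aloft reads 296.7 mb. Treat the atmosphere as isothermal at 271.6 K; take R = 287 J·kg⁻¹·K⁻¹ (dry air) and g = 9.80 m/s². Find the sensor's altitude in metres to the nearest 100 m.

z ≈ 9700 m

Scale height: H = RT/g = 287 × 271.6 / 9.80 = 7954.0 m.
Invert the barometric formula: z = H ln(P₀/P).
P₀/P = 1000/296.7 = 3.3704; ln(3.3704) = 1.2150.
z = 7954.0 × 1.2150 = 9664.1 m.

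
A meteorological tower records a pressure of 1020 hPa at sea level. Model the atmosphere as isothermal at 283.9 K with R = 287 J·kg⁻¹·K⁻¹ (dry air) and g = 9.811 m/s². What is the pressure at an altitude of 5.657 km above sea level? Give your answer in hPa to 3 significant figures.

P ≈ 516 hPa

Scale height: H = RT/g = 287 × 283.9 / 9.811 = 8304.9 m.
Barometric formula: P = P₀ exp(−z/H).
z/H = 5657.0/8304.9 = 0.68116; exp(−0.68116) = 0.50603.
P = 1020 × 0.50603 = 516.15 hPa.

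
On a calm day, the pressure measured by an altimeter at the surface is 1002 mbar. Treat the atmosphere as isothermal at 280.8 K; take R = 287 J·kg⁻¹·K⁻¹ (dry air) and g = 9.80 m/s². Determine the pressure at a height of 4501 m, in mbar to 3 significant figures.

Scale height: H = RT/g = 287 × 280.8 / 9.80 = 8223.4 m.
Barometric formula: P = P₀ exp(−z/H).
z/H = 4501.0/8223.4 = 0.54734; exp(−0.54734) = 0.57849.
P = 1002 × 0.57849 = 579.65 mbar.

P ≈ 580 mbar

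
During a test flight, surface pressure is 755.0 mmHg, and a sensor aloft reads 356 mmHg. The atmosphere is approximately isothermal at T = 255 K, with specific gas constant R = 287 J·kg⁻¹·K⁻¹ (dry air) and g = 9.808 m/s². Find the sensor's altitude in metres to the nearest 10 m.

z ≈ 5610 m

Scale height: H = RT/g = 287 × 255 / 9.808 = 7461.8 m.
Invert the barometric formula: z = H ln(P₀/P).
P₀/P = 755.0/356 = 2.1208; ln(2.1208) = 0.75179.
z = 7461.8 × 0.75179 = 5609.7 m.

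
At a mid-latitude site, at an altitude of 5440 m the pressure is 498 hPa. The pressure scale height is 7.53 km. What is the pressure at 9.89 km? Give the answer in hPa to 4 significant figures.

Between two levels, P₂ = P₁ exp(−Δz/H) with Δz = z₂ − z₁.
Δz = 9890.0 − 5440.0 = 4450.0 m; Δz/H = 4450.0/7530.0 = 0.59097.
P₂ = 498 × exp(−0.59097) = 498 × 0.55379 = 275.79 hPa.

P ≈ 275.8 hPa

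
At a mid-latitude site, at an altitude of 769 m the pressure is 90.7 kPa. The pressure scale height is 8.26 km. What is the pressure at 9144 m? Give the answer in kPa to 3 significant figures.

P ≈ 32.9 kPa

Between two levels, P₂ = P₁ exp(−Δz/H) with Δz = z₂ − z₁.
Δz = 9144.0 − 769.00 = 8375.0 m; Δz/H = 8375.0/8260.0 = 1.0139.
P₂ = 90.7 × exp(−1.0139) = 90.7 × 0.36280 = 32.906 kPa.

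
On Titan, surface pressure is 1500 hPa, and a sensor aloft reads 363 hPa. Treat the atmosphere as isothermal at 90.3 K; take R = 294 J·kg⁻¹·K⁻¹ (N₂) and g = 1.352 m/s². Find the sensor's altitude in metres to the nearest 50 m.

Scale height: H = RT/g = 294 × 90.3 / 1.352 = 19636 m.
Invert the barometric formula: z = H ln(P₀/P).
P₀/P = 1500/363 = 4.1322; ln(4.1322) = 1.4188.
z = 19636 × 1.4188 = 27860 m.

z ≈ 27850 m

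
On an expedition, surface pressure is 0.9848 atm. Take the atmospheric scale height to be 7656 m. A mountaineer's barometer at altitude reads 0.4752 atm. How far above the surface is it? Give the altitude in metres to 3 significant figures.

z ≈ 5580 m

Invert the barometric formula: z = H ln(P₀/P).
P₀/P = 0.9848/0.4752 = 2.0724; ln(2.0724) = 0.72871.
z = 7656.0 × 0.72871 = 5579.0 m.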